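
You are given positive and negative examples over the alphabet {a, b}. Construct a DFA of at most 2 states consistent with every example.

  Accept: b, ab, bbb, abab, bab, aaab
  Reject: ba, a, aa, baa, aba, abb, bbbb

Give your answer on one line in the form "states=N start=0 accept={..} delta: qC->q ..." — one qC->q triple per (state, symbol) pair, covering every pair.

states=2 start=0 accept={1} delta: 0a->0 0b->1 1a->0 1b->0

Grow the machine one transition at a time. Run the examples from 0; the earliest place one falls off (shortest prefix, ties alphabetical) gets sent to the lowest-numbered state that keeps every Accept/Reject pair distinguishable — a pair clashes when both reach the same state with identical unread suffix — and to a fresh state only if none does.
a: 0a undefined. 0a->0: ok.
b: 0b undefined. 0b->0: no, b/ba meet in 0. Open state 1: 0b->1.
ba: 1a undefined. 1a->0: ok.
bb: 1b undefined. 1b->0: ok.
All examples now run through 2 states with every (state, symbol) defined. Accept strings end in {1}, Reject strings end in {0}; accept={1}.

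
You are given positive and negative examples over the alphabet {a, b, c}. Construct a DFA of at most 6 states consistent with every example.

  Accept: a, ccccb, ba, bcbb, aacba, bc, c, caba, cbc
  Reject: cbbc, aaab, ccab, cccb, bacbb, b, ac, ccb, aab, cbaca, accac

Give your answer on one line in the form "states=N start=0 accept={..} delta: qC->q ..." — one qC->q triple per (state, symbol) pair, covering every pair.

states=5 start=0 accept={1} delta: 0a->1 0b->0 0c->1 1a->0 1b->3 1c->2 2a->0 2b->0 2c->4 3a->1 3b->1 3c->1 4a->1 4b->0 4c->3

Grow the machine one transition at a time. Run the examples from 0; the earliest place one falls off (shortest prefix, ties alphabetical) gets sent to the lowest-numbered state that keeps every Accept/Reject pair distinguishable — a pair clashes when both reach the same state with identical unread suffix — and to a fresh state only if none does.
a: 0a undefined. 0a->0: no, c/ac meet in 0 with "c" left. Open state 1: 0a->1.
b: 0b undefined. 0b->0: ok.
c: 0c undefined. 0c->0: no, ccccb/cbbc meet in 0. 0c->1: ok.
aa: 1a undefined. 1a->0: ok.
ac: 1c undefined. 1c->0: no, a/accac meet in 1. 1c->1: no, a/ac meet in 1. Open state 2: 1c->2.
cb: 1b undefined. 1b->0: no, a/cbbc meet in 1. 1b->1: no, a/aaab meet in 1. 1b->2: no, bcbb/ccb meet in 2 with "b" left. Open state 3: 1b->3.
acc: 2c undefined. 2c->0: no, ccccb/aaab meet in 3. 2c->1: no, a/accac meet in 1. 2c->2: no, ccccb/cccb meet in 2 with "b" left. 2c->3: no, bcbb/cccb meet in 3 with "b" left. Open state 4: 2c->4.
cba: 3a undefined. 3a->0: no, aacba/b meet in 0. 3a->1: ok.
cbb: 3b undefined. 3b->0: no, a/cbbc meet in 1. 3b->1: ok.
cbc: 3c undefined. 3c->0: no, cbc/b meet in 0. 3c->1: ok.
cca: 2a undefined. 2a->0: ok.
ccb: 2b undefined. 2b->0: ok.
acca: 4a undefined. 4a->0: no, a/accac meet in 1. 4a->1: ok.
cccb: 4b undefined. 4b->0: ok.
cccc: 4c undefined. 4c->0: no, ccccb/ccab meet in 0. 4c->1: no, ccccb/aaab meet in 3. 4c->2: no, ccccb/ccab meet in 0. 4c->3: ok.
All examples now run through 5 states with every (state, symbol) defined. Accept strings end in {1}, Reject strings end in {0,2,3}; accept={1}.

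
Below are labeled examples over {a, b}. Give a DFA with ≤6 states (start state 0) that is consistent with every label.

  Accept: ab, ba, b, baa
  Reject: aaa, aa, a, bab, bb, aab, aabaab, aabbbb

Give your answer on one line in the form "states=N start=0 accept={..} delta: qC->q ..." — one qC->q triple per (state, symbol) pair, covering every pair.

State merging on the prefix tree: take the shortest (then alphabetical) example prefix whose next move is undefined and point that move at state 0, else 1, else 2, ...; a target is out if some Accept/Reject pair would then sit in one state with the same input left (inseparable). If every existing state is out, open a new one.
a: 0a undefined. 0a->0: no, ab/aab meet in 0 with "b" left. Open state 1: 0a->1.
b: 0b undefined. 0b->0: no, ab/bab meet in 1 with "b" left. 0b->1: no, ab/bb meet in 1 with "b" left. Open state 2: 0b->2.
aa: 1a undefined. 1a->0: no, b/aab meet in 2. 1a->1: no, ab/aab meet in 1 with "b" left. 1a->2: no, ba/aaa meet in 2 with "a" left. Open state 3: 1a->3.
ab: 1b undefined. 1b->0: ok.
ba: 2a undefined. 2a->0: no, b/bab meet in 2. 2a->1: no, ab/bab meet in 0. 2a->2: ok.
bb: 2b undefined. 2b->0: no, ab/bab meet in 0. 2b->1: ok.
aaa: 3a undefined. 3a->0: no, ab/aaa meet in 0. 3a->1: ok.
aab: 3b undefined. 3b->0: no, ab/aab meet in 0. 3b->1: no, ab/aabaab meet in 0. 3b->2: no, ba/aab meet in 2. 3b->3: ok.
All examples now run through 4 states with every (state, symbol) defined. Accept strings end in {0,2}, Reject strings end in {1,3}; accept={0,2}.

states=4 start=0 accept={0,2} delta: 0a->1 0b->2 1a->3 1b->0 2a->2 2b->1 3a->1 3b->3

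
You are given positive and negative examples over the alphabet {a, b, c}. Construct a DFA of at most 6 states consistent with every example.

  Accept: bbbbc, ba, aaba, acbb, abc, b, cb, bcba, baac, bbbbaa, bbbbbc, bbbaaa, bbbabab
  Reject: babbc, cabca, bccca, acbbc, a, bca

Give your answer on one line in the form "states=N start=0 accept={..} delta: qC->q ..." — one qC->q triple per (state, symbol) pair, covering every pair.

Fold the examples into a partial DFA from state 0: repeatedly fix the first undefined (state, symbol) met by the shortest-then-alphabetical prefix, trying targets in increasing order and rejecting any under which an Accept and a Reject string meet in one state with the same remainder; add a state when all current targets are rejected. Accepting states are where Accept strings end.
a: 0a undefined. 0a->0: ok.
b: 0b undefined. 0b->0: no, bbbbc/babbc meet in 0 with "c" left. Open state 1: 0b->1.
c: 0c undefined. 0c->0: ok.
ba: 1a undefined. 1a->0: no, ba/a meet in 0. 1a->1: ok.
bb: 1b undefined. 1b->0: no, bbbbc/acbbc meet in 0. 1b->1: no, bbbbc/babbc meet in 1 with "c" left. Open state 2: 1b->2.
bc: 1c undefined. 1c->0: no, abc/cabca meet in 0. 1c->1: no, ba/cabca meet in 1. 1c->2: ok.
bbb: 2b undefined. 2b->0: no, bcba/babbc meet in 0. 2b->1: no, bbbbc/acbbc meet in 2 with "c" left. 2b->2: no, bbbbc/babbc meet in 2 with "c" left. Open state 3: 2b->3.
bca: 2a undefined. 2a->0: ok.
bcc: 2c undefined. 2c->0: ok.
bbba: 3a undefined. 3a->0: no, bcba/cabca meet in 0. 3a->1: ok.
bbbb: 3b undefined. 3b->0: no, bbbbc/cabca meet in 0. 3b->1: no, bbbbbc/cabca meet in 0. 3b->2: no, bbbbc/cabca meet in 0. 3b->3: no, bbbbc/babbc meet in 3 with "c" left. Open state 4: 3b->4.
babbc: 3c undefined. 3c->0: ok.
bbbba: 4a undefined. 4a->0: no, bbbbaa/babbc meet in 0. 4a->1: ok.
bbbbb: 4b undefined. 4b->0: no, bbbbbc/babbc meet in 0. 4b->1: ok.
bbbbc: 4c undefined. 4c->0: no, bbbbc/babbc meet in 0. 4c->1: ok.
All examples now run through 5 states with every (state, symbol) defined. Accept strings end in {1,2}, Reject strings end in {0}; accept={1,2}.

states=5 start=0 accept={1,2} delta: 0a->0 0b->1 0c->0 1a->1 1b->2 1c->2 2a->0 2b->3 2c->0 3a->1 3b->4 3c->0 4a->1 4b->1 4c->1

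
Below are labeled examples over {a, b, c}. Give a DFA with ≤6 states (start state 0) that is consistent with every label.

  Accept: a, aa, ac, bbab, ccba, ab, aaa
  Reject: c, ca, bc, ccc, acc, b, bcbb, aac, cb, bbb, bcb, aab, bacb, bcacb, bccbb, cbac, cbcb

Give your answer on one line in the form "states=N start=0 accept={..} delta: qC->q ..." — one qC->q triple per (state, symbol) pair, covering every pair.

Fold the examples into a partial DFA from state 0: repeatedly fix the first undefined (state, symbol) met by the shortest-then-alphabetical prefix, trying targets in increasing order and rejecting any under which an Accept and a Reject string meet in one state with the same remainder; add a state when all current targets are rejected. Accepting states are where Accept strings end.
a: 0a undefined. 0a->0: no, ac/c meet in 0 with "c" left. Open state 1: 0a->1.
b: 0b undefined. 0b->0: ok.
c: 0c undefined. 0c->0: no, a/ca meet in 1. 0c->1: no, a/c meet in 1. Open state 2: 0c->2.
aa: 1a undefined. 1a->0: no, aa/b meet in 0. 1a->1: no, ac/aac meet in 1 with "c" left. 1a->2: no, aa/c meet in 2. Open state 3: 1a->3.
ab: 1b undefined. 1b->0: no, bbab/b meet in 0. 1b->1: ok.
ac: 1c undefined. 1c->0: no, ac/b meet in 0. 1c->1: no, a/acc meet in 1. 1c->2: no, ac/c meet in 2. 1c->3: ok.
ca: 2a undefined. 2a->0: ok.
cb: 2b undefined. 2b->0: no, aa/cbac meet in 3. 2b->1: no, a/bcbb meet in 1. 2b->2: ok.
cc: 2c undefined. 2c->0: ok.
aaa: 3a undefined. 3a->0: no, aaa/ca meet in 0. 3a->1: ok.
aab: 3b undefined. 3b->0: ok.
aac: 3c undefined. 3c->0: ok.
All examples now run through 4 states with every (state, symbol) defined. Accept strings end in {1,3}, Reject strings end in {0,2}; accept={1,3}.

states=4 start=0 accept={1,3} delta: 0a->1 0b->0 0c->2 1a->3 1b->1 1c->3 2a->0 2b->2 2c->0 3a->1 3b->0 3c->0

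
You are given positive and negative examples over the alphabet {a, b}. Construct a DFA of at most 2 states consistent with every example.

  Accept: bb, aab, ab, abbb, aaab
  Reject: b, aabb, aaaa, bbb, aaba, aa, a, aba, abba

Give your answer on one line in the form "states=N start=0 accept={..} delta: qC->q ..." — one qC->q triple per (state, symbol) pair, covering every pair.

Grow the machine one transition at a time. Run the examples from 0; the earliest place one falls off (shortest prefix, ties alphabetical) gets sent to the lowest-numbered state that keeps every Accept/Reject pair distinguishable — a pair clashes when both reach the same state with identical unread suffix — and to a fresh state only if none does.
a: 0a undefined. 0a->0: no, bb/aabb meet in 0 with "bb" left. Open state 1: 0a->1.
b: 0b undefined. 0b->0: no, bb/b meet in 0. 0b->1: ok.
aa: 1a undefined. 1a->0: no, bb/aabb meet in 1 with "b" left. 1a->1: ok.
ab: 1b undefined. 1b->0: ok.
All examples now run through 2 states with every (state, symbol) defined. Accept strings end in {0}, Reject strings end in {1}; accept={0}.

states=2 start=0 accept={0} delta: 0a->1 0b->1 1a->1 1b->0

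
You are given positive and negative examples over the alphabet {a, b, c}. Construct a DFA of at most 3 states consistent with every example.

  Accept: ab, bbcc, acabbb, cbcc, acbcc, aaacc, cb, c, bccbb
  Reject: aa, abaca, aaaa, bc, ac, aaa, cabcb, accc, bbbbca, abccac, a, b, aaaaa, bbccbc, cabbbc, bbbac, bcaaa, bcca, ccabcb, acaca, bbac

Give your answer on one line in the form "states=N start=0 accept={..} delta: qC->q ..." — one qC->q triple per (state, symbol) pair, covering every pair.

State merging on the prefix tree: take the shortest (then alphabetical) example prefix whose next move is undefined and point that move at state 0, else 1, else 2, ...; a target is out if some Accept/Reject pair would then sit in one state with the same input left (inseparable). If every existing state is out, open a new one.
a: 0a undefined. 0a->0: no, ab/b meet in 0 with "b" left. Open state 1: 0a->1.
b: 0b undefined. 0b->0: no, c/bc meet in 0 with "c" left. 0b->1: ok.
c: 0c undefined. 0c->0: no, cb/a meet in 1. 0c->1: no, c/a meet in 1. Open state 2: 0c->2.
aa: 1a undefined. 1a->0: ok.
ab: 1b undefined. 1b->0: no, ab/aa meet in 0. 1b->1: no, ab/aaa meet in 1. 1b->2: ok.
ac: 1c undefined. 1c->0: ok.
ca: 2a undefined. 2a->0: no, ab/bbac meet in 2. 2a->1: ok.
cb: 2b undefined. 2b->0: no, acabbb/abaca meet in 1. 2b->1: no, ab/bbbac meet in 2. 2b->2: ok.
cc: 2c undefined. 2c->0: ok.
All examples now run through 3 states with every (state, symbol) defined. Accept strings end in {2}, Reject strings end in {0,1}; accept={2}.

states=3 start=0 accept={2} delta: 0a->1 0b->1 0c->2 1a->0 1b->2 1c->0 2a->1 2b->2 2c->0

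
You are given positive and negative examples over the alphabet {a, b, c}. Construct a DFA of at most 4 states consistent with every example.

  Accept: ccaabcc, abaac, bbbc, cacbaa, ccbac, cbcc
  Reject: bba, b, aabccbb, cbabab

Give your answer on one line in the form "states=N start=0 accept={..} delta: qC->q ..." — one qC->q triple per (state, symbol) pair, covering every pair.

Fold the examples into a partial DFA from state 0: repeatedly fix the first undefined (state, symbol) met by the shortest-then-alphabetical prefix, trying targets in increasing order and rejecting any under which an Accept and a Reject string meet in one state with the same remainder; add a state when all current targets are rejected. Accepting states are where Accept strings end.
a: 0a undefined. 0a->0: ok.
b: 0b undefined. 0b->0: ok.
c: 0c undefined. 0c->0: no, ccaabcc/bba meet in 0. Open state 1: 0c->1.
ca: 1a undefined. 1a->0: ok.
cb: 1b undefined. 1b->0: no, cacbaa/bba meet in 0. 1b->1: no, cacbaa/bba meet in 0. Open state 2: 1b->2.
cc: 1c undefined. 1c->0: no, ccaabcc/bba meet in 0. 1c->1: ok.
cba: 2a undefined. 2a->0: no, cacbaa/bba meet in 0. 2a->1: no, cacbaa/bba meet in 0. 2a->2: ok.
cbc: 2c undefined. 2c->0: no, ccbac/bba meet in 0. 2c->1: ok.
cbab: 2b undefined. 2b->0: ok.
All examples now run through 3 states with every (state, symbol) defined. Accept strings end in {1,2}, Reject strings end in {0}; accept={1,2}.

states=3 start=0 accept={1,2} delta: 0a->0 0b->0 0c->1 1a->0 1b->2 1c->1 2a->2 2b->0 2c->1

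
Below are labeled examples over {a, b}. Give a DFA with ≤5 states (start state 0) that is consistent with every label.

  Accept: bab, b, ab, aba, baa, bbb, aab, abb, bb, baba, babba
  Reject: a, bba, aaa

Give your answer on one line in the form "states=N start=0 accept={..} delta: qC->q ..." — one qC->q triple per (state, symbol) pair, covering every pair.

Fold the examples into a partial DFA from state 0: repeatedly fix the first undefined (state, symbol) met by the shortest-then-alphabetical prefix, trying targets in increasing order and rejecting any under which an Accept and a Reject string meet in one state with the same remainder; add a state when all current targets are rejected. Accepting states are where Accept strings end.
a: 0a undefined. 0a->0: ok.
b: 0b undefined. 0b->0: no, bab/a meet in 0. Open state 1: 0b->1.
ba: 1a undefined. 1a->0: no, aba/a meet in 0. 1a->1: no, baba/bba meet in 1 with "ba" left. Open state 2: 1a->2.
bb: 1b undefined. 1b->0: no, abb/a meet in 0. 1b->1: no, aba/bba meet in 2. 1b->2: no, baa/bba meet in 2 with "a" left. Open state 3: 1b->3.
baa: 2a undefined. 2a->0: no, baa/a meet in 0. 2a->1: ok.
bab: 2b undefined. 2b->0: no, bab/a meet in 0. 2b->1: no, babba/bba meet in 3 with "a" left. 2b->2: ok.
bba: 3a undefined. 3a->0: ok.
bbb: 3b undefined. 3b->0: no, bbb/a meet in 0. 3b->1: ok.
All examples now run through 4 states with every (state, symbol) defined. Accept strings end in {1,2,3}, Reject strings end in {0}; accept={1,2,3}.

states=4 start=0 accept={1,2,3} delta: 0a->0 0b->1 1a->2 1b->3 2a->1 2b->2 3a->0 3b->1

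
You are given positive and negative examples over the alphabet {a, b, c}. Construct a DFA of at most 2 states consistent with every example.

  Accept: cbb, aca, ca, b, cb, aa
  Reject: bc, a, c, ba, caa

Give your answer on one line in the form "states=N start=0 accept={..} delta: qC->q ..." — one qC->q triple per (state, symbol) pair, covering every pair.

states=2 start=0 accept={0} delta: 0a->1 0b->0 0c->1 1a->0 1b->0 1c->1

Grow the machine one transition at a time. Run the examples from 0; the earliest place one falls off (shortest prefix, ties alphabetical) gets sent to the lowest-numbered state that keeps every Accept/Reject pair distinguishable — a pair clashes when both reach the same state with identical unread suffix — and to a fresh state only if none does.
a: 0a undefined. 0a->0: no, aa/a meet in 0. Open state 1: 0a->1.
b: 0b undefined. 0b->0: ok.
c: 0c undefined. 0c->0: no, cbb/bc meet in 0. 0c->1: ok.
aa: 1a undefined. 1a->0: ok.
ac: 1c undefined. 1c->0: no, aca/bc meet in 1. 1c->1: ok.
cb: 1b undefined. 1b->0: ok.
All examples now run through 2 states with every (state, symbol) defined. Accept strings end in {0}, Reject strings end in {1}; accept={0}.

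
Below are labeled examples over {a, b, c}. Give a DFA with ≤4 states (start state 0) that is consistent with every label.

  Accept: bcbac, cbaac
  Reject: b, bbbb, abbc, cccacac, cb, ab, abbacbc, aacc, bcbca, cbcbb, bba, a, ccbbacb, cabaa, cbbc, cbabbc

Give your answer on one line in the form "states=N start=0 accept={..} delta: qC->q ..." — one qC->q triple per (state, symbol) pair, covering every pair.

Grow the machine one transition at a time. Run the examples from 0; the earliest place one falls off (shortest prefix, ties alphabetical) gets sent to the lowest-numbered state that keeps every Accept/Reject pair distinguishable — a pair clashes when both reach the same state with identical unread suffix — and to a fresh state only if none does.
a: 0a undefined. 0a->0: ok.
b: 0b undefined. 0b->0: ok.
c: 0c undefined. 0c->0: no, bcbac/b meet in 0. Open state 1: 0c->1.
ca: 1a undefined. 1a->0: ok.
cb: 1b undefined. 1b->0: no, bcbac/abbc meet in 1. 1b->1: no, bcbac/abbc meet in 1. Open state 2: 1b->2.
cc: 1c undefined. 1c->0: ok.
cba: 2a undefined. 2a->0: no, bcbac/abbc meet in 1. 2a->1: no, bcbac/b meet in 0. 2a->2: no, bcbac/abbacbc meet in 2 with "c" left. Open state 3: 2a->3.
cbb: 2b undefined. 2b->0: ok.
cbc: 2c undefined. 2c->0: ok.
cbaa: 3a undefined. 3a->0: no, cbaac/abbc meet in 1. 3a->1: no, cbaac/b meet in 0. 3a->2: no, cbaac/b meet in 0. 3a->3: ok.
cbab: 3b undefined. 3b->0: ok.
bcbac: 3c undefined. 3c->0: no, bcbac/b meet in 0. 3c->1: no, bcbac/abbc meet in 1. 3c->2: no, bcbac/cb meet in 2. 3c->3: ok.
All examples now run through 4 states with every (state, symbol) defined. Accept strings end in {3}, Reject strings end in {0,1,2}; accept={3}.

states=4 start=0 accept={3} delta: 0a->0 0b->0 0c->1 1a->0 1b->2 1c->0 2a->3 2b->0 2c->0 3a->3 3b->0 3c->3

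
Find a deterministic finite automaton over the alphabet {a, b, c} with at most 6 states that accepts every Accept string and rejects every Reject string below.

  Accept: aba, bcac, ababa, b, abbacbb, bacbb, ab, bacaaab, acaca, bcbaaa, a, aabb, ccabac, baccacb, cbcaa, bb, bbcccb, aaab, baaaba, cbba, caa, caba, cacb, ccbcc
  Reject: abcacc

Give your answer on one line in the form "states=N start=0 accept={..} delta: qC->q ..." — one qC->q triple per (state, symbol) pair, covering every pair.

State merging on the prefix tree: take the shortest (then alphabetical) example prefix whose next move is undefined and point that move at state 0, else 1, else 2, ...; a target is out if some Accept/Reject pair would then sit in one state with the same input left (inseparable). If every existing state is out, open a new one.
a: 0a undefined. 0a->0: ok.
b: 0b undefined. 0b->0: ok.
c: 0c undefined. 0c->0: no, aba/abcacc meet in 0. Open state 1: 0c->1.
ca: 1a undefined. 1a->0: ok.
cb: 1b undefined. 1b->0: ok.
cc: 1c undefined. 1c->0: no, aba/abcacc meet in 0. 1c->1: no, bcac/abcacc meet in 1. Open state 2: 1c->2.
cca: 2a undefined. 2a->0: ok.
ccb: 2b undefined. 2b->0: no, ccbcc/abcacc meet in 2. 2b->1: ok.
bbccc: 2c undefined. 2c->0: ok.
All examples now run through 3 states with every (state, symbol) defined. Accept strings end in {0,1}, Reject strings end in {2}; accept={0,1}.

states=3 start=0 accept={0,1} delta: 0a->0 0b->0 0c->1 1a->0 1b->0 1c->2 2a->0 2b->1 2c->0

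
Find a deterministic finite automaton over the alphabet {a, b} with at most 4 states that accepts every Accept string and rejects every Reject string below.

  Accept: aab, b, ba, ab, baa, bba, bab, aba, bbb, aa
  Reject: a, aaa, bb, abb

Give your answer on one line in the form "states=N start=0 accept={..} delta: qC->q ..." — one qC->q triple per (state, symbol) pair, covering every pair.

Fold the examples into a partial DFA from state 0: repeatedly fix the first undefined (state, symbol) met by the shortest-then-alphabetical prefix, trying targets in increasing order and rejecting any under which an Accept and a Reject string meet in one state with the same remainder; add a state when all current targets are rejected. Accepting states are where Accept strings end.
a: 0a undefined. 0a->0: no, aa/a meet in 0. Open state 1: 0a->1.
b: 0b undefined. 0b->0: no, b/bb meet in 0. 0b->1: no, b/a meet in 1. Open state 2: 0b->2.
aa: 1a undefined. 1a->0: ok.
ab: 1b undefined. 1b->0: no, aab/abb meet in 2. 1b->1: no, ab/a meet in 1. 1b->2: ok.
ba: 2a undefined. 2a->0: no, baa/a meet in 1. 2a->1: no, ba/a meet in 1. 2a->2: no, bab/bb meet in 2 with "b" left. Open state 3: 2a->3.
bb: 2b undefined. 2b->0: no, bba/a meet in 1. 2b->1: ok.
baa: 3a undefined. 3a->0: ok.
bab: 3b undefined. 3b->0: ok.
All examples now run through 4 states with every (state, symbol) defined. Accept strings end in {0,2,3}, Reject strings end in {1}; accept={0,2,3}.

states=4 start=0 accept={0,2,3} delta: 0a->1 0b->2 1a->0 1b->2 2a->3 2b->1 3a->0 3b->0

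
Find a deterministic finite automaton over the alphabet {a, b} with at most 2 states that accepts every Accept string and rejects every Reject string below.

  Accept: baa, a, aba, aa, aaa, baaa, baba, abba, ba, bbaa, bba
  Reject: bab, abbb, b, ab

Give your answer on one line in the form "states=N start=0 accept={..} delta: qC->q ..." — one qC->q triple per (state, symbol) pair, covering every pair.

Grow the machine one transition at a time. Run the examples from 0; the earliest place one falls off (shortest prefix, ties alphabetical) gets sent to the lowest-numbered state that keeps every Accept/Reject pair distinguishable — a pair clashes when both reach the same state with identical unread suffix — and to a fresh state only if none does.
a: 0a undefined. 0a->0: ok.
b: 0b undefined. 0b->0: no, baa/bab meet in 0. Open state 1: 0b->1.
ba: 1a undefined. 1a->0: ok.
bb: 1b undefined. 1b->0: ok.
All examples now run through 2 states with every (state, symbol) defined. Accept strings end in {0}, Reject strings end in {1}; accept={0}.

states=2 start=0 accept={0} delta: 0a->0 0b->1 1a->0 1b->0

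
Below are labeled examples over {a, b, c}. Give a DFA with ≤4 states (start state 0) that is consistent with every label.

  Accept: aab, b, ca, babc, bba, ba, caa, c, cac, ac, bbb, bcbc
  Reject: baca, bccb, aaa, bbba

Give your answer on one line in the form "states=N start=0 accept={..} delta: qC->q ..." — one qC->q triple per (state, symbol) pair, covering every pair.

states=4 start=0 accept={1,3} delta: 0a->0 0b->1 0c->1 1a->1 1b->2 1c->3 2a->1 2b->3 2c->1 3a->0 3b->0 3c->1

State merging on the prefix tree: take the shortest (then alphabetical) example prefix whose next move is undefined and point that move at state 0, else 1, else 2, ...; a target is out if some Accept/Reject pair would then sit in one state with the same input left (inseparable). If every existing state is out, open a new one.
a: 0a undefined. 0a->0: ok.
b: 0b undefined. 0b->0: no, aab/aaa meet in 0. Open state 1: 0b->1.
c: 0c undefined. 0c->0: no, ca/aaa meet in 0. 0c->1: ok.
ba: 1a undefined. 1a->0: no, ca/baca meet in 0. 1a->1: ok.
bb: 1b undefined. 1b->0: no, aab/bbba meet in 1. 1b->1: no, aab/bbba meet in 1. Open state 2: 1b->2.
bc: 1c undefined. 1c->0: no, cac/baca meet in 0. 1c->1: no, aab/baca meet in 1. 1c->2: no, bba/baca meet in 2 with "a" left. Open state 3: 1c->3.
bba: 2a undefined. 2a->0: no, bba/aaa meet in 0. 2a->1: ok.
bbb: 2b undefined. 2b->0: no, bbb/aaa meet in 0. 2b->1: no, aab/bbba meet in 1. 2b->2: no, aab/bbba meet in 1. 2b->3: ok.
bcb: 3b undefined. 3b->0: ok.
bcc: 3c undefined. 3c->0: no, aab/bccb meet in 1. 3c->1: ok.
babc: 2c undefined. 2c->0: no, babc/aaa meet in 0. 2c->1: ok.
baca: 3a undefined. 3a->0: ok.
All examples now run through 4 states with every (state, symbol) defined. Accept strings end in {1,3}, Reject strings end in {0,2}; accept={1,3}.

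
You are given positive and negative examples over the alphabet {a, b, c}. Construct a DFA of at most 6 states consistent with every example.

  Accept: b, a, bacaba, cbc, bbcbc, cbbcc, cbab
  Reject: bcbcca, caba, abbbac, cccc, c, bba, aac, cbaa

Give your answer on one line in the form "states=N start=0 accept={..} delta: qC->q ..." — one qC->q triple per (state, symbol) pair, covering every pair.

states=5 start=0 accept={0,1} delta: 0a->0 0b->1 0c->2 1a->1 1b->2 1c->0 2a->2 2b->3 2c->1 3a->4 3b->0 3c->0 4a->2 4b->0 4c->2

State merging on the prefix tree: take the shortest (then alphabetical) example prefix whose next move is undefined and point that move at state 0, else 1, else 2, ...; a target is out if some Accept/Reject pair would then sit in one state with the same input left (inseparable). If every existing state is out, open a new one.
a: 0a undefined. 0a->0: ok.
b: 0b undefined. 0b->0: no, b/bba meet in 0. Open state 1: 0b->1.
c: 0c undefined. 0c->0: no, a/cccc meet in 0. 0c->1: no, b/c meet in 1. Open state 2: 0c->2.
ba: 1a undefined. 1a->0: no, bacaba/caba meet in 2 with "aba" left. 1a->1: ok.
bb: 1b undefined. 1b->0: no, a/bba meet in 0. 1b->1: no, b/bba meet in 1. 1b->2: ok.
bc: 1c undefined. 1c->0: ok.
ca: 2a undefined. 2a->0: no, b/caba meet in 1. 2a->1: no, b/bcbcca meet in 1. 2a->2: ok.
cb: 2b undefined. 2b->0: no, a/caba meet in 0. 2b->1: no, b/caba meet in 1. 2b->2: no, cbc/abbbac meet in 2 with "c" left. Open state 3: 2b->3.
cc: 2c undefined. 2c->0: no, a/cccc meet in 0. 2c->1: ok.
cba: 3a undefined. 3a->0: no, a/caba meet in 0. 3a->1: no, b/caba meet in 1. 3a->2: no, b/abbbac meet in 1. 3a->3: no, cbc/abbbac meet in 3 with "c" left. Open state 4: 3a->4.
cbb: 3b undefined. 3b->0: ok.
cbc: 3c undefined. 3c->0: ok.
cbaa: 4a undefined. 4a->0: no, a/cbaa meet in 0. 4a->1: no, b/cbaa meet in 1. 4a->2: ok.
cbab: 4b undefined. 4b->0: ok.
abbbac: 4c undefined. 4c->0: no, a/abbbac meet in 0. 4c->1: no, b/abbbac meet in 1. 4c->2: ok.
All examples now run through 5 states with every (state, symbol) defined. Accept strings end in {0,1}, Reject strings end in {2,4}; accept={0,1}.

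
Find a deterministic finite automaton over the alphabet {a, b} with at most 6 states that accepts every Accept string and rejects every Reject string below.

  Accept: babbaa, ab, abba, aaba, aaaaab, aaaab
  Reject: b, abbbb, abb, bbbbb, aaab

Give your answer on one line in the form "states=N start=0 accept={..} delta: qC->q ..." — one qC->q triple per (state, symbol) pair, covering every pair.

states=5 start=0 accept={1,2} delta: 0a->1 0b->0 1a->2 1b->2 2a->3 2b->0 3a->4 3b->0 4a->1 4b->1

Grow the machine one transition at a time. Run the examples from 0; the earliest place one falls off (shortest prefix, ties alphabetical) gets sent to the lowest-numbered state that keeps every Accept/Reject pair distinguishable — a pair clashes when both reach the same state with identical unread suffix — and to a fresh state only if none does.
a: 0a undefined. 0a->0: no, ab/b meet in 0 with "b" left. Open state 1: 0a->1.
b: 0b undefined. 0b->0: ok.
aa: 1a undefined. 1a->0: no, ab/aaab meet in 1 with "b" left. 1a->1: no, ab/aaab meet in 1 with "b" left. Open state 2: 1a->2.
ab: 1b undefined. 1b->0: no, ab/b meet in 0. 1b->1: no, ab/abbbb meet in 1. 1b->2: ok.
aaa: 2a undefined. 2a->0: no, aaaaab/abb meet in 2 with "b" left. 2a->1: no, ab/aaab meet in 2. 2a->2: no, aaaaab/abb meet in 2 with "b" left. Open state 3: 2a->3.
aab: 2b undefined. 2b->0: ok.
aaaa: 3a undefined. 3a->0: no, aaaab/b meet in 0. 3a->1: no, aaaaab/b meet in 0. 3a->2: no, aaaaab/aaab meet in 3 with "b" left. 3a->3: no, aaaaab/aaab meet in 3 with "b" left. Open state 4: 3a->4.
aaab: 3b undefined. 3b->0: ok.
aaaaa: 4a undefined. 4a->0: no, aaaaab/b meet in 0. 4a->1: ok.
aaaab: 4b undefined. 4b->0: no, aaaab/b meet in 0. 4b->1: ok.
All examples now run through 5 states with every (state, symbol) defined. Accept strings end in {1,2}, Reject strings end in {0}; accept={1,2}.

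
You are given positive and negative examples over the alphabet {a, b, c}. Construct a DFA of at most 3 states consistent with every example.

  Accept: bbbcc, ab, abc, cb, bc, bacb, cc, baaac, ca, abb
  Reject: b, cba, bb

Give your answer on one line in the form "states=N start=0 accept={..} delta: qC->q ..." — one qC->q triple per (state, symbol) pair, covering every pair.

states=3 start=0 accept={1,2} delta: 0a->1 0b->0 0c->1 1a->1 1b->2 1c->1 2a->0 2b->1 2c->1

Fold the examples into a partial DFA from state 0: repeatedly fix the first undefined (state, symbol) met by the shortest-then-alphabetical prefix, trying targets in increasing order and rejecting any under which an Accept and a Reject string meet in one state with the same remainder; add a state when all current targets are rejected. Accepting states are where Accept strings end.
a: 0a undefined. 0a->0: no, ab/b meet in 0 with "b" left. Open state 1: 0a->1.
b: 0b undefined. 0b->0: ok.
c: 0c undefined. 0c->0: no, bbbcc/b meet in 0. 0c->1: ok.
ab: 1b undefined. 1b->0: no, ab/b meet in 0. 1b->1: no, ca/cba meet in 1 with "a" left. Open state 2: 1b->2.
ca: 1a undefined. 1a->0: no, ca/b meet in 0. 1a->1: ok.
cc: 1c undefined. 1c->0: no, bbbcc/b meet in 0. 1c->1: ok.
abb: 2b undefined. 2b->0: no, abb/b meet in 0. 2b->1: ok.
abc: 2c undefined. 2c->0: no, abc/b meet in 0. 2c->1: ok.
cba: 2a undefined. 2a->0: ok.
All examples now run through 3 states with every (state, symbol) defined. Accept strings end in {1,2}, Reject strings end in {0}; accept={1,2}.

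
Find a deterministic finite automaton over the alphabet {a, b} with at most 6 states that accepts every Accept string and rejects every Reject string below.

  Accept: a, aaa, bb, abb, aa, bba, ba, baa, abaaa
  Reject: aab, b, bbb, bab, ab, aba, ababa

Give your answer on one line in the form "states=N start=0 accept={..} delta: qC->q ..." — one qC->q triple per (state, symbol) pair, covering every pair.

Fold the examples into a partial DFA from state 0: repeatedly fix the first undefined (state, symbol) met by the shortest-then-alphabetical prefix, trying targets in increasing order and rejecting any under which an Accept and a Reject string meet in one state with the same remainder; add a state when all current targets are rejected. Accepting states are where Accept strings end.
a: 0a undefined. 0a->0: no, ba/aba meet in 0 with "ba" left. Open state 1: 0a->1.
b: 0b undefined. 0b->0: no, bb/b meet in 0. 0b->1: no, a/b meet in 1. Open state 2: 0b->2.
aa: 1a undefined. 1a->0: ok.
ab: 1b undefined. 1b->0: no, a/aba meet in 1. 1b->1: no, a/ab meet in 1. 1b->2: no, ba/aba meet in 2 with "a" left. Open state 3: 1b->3.
ba: 2a undefined. 2a->0: ok.
bb: 2b undefined. 2b->0: ok.
aba: 3a undefined. 3a->0: no, bb/aba meet in 0. 3a->1: no, a/aba meet in 1. 3a->2: no, a/ababa meet in 1. 3a->3: no, abaaa/ab meet in 3. Open state 4: 3a->4.
abb: 3b undefined. 3b->0: ok.
abaa: 4a undefined. 4a->0: ok.
abab: 4b undefined. 4b->0: no, a/ababa meet in 1. 4b->1: no, bb/ababa meet in 0. 4b->2: no, bb/ababa meet in 0. 4b->3: ok.
All examples now run through 5 states with every (state, symbol) defined. Accept strings end in {0,1}, Reject strings end in {2,3,4}; accept={0,1}.

states=5 start=0 accept={0,1} delta: 0a->1 0b->2 1a->0 1b->3 2a->0 2b->0 3a->4 3b->0 4a->0 4b->3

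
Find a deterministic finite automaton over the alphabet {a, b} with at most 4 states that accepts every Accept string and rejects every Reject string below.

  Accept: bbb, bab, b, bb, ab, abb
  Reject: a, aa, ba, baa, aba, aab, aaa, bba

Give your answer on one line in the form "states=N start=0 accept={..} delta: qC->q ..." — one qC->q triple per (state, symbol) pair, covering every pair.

states=3 start=0 accept={0} delta: 0a->1 0b->0 1a->2 1b->0 2a->1 2b->1

Fold the examples into a partial DFA from state 0: repeatedly fix the first undefined (state, symbol) met by the shortest-then-alphabetical prefix, trying targets in increasing order and rejecting any under which an Accept and a Reject string meet in one state with the same remainder; add a state when all current targets are rejected. Accepting states are where Accept strings end.
a: 0a undefined. 0a->0: no, b/aab meet in 0 with "b" left. Open state 1: 0a->1.
b: 0b undefined. 0b->0: ok.
aa: 1a undefined. 1a->0: no, bbb/aa meet in 0. 1a->1: no, bab/aab meet in 1 with "b" left. Open state 2: 1a->2.
ab: 1b undefined. 1b->0: ok.
aaa: 2a undefined. 2a->0: no, bbb/aaa meet in 0. 2a->1: ok.
aab: 2b undefined. 2b->0: no, bbb/aab meet in 0. 2b->1: ok.
All examples now run through 3 states with every (state, symbol) defined. Accept strings end in {0}, Reject strings end in {1,2}; accept={0}.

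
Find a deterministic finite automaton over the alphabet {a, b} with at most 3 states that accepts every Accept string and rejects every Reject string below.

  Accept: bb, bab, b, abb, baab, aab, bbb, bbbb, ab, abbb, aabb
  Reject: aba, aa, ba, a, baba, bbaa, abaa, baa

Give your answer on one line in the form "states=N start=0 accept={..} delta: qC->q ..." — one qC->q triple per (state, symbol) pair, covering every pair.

states=2 start=0 accept={1} delta: 0a->0 0b->1 1a->0 1b->1

State merging on the prefix tree: take the shortest (then alphabetical) example prefix whose next move is undefined and point that move at state 0, else 1, else 2, ...; a target is out if some Accept/Reject pair would then sit in one state with the same input left (inseparable). If every existing state is out, open a new one.
a: 0a undefined. 0a->0: ok.
b: 0b undefined. 0b->0: no, bb/aba meet in 0. Open state 1: 0b->1.
ba: 1a undefined. 1a->0: ok.
bb: 1b undefined. 1b->0: no, bb/aba meet in 0. 1b->1: ok.
All examples now run through 2 states with every (state, symbol) defined. Accept strings end in {1}, Reject strings end in {0}; accept={1}.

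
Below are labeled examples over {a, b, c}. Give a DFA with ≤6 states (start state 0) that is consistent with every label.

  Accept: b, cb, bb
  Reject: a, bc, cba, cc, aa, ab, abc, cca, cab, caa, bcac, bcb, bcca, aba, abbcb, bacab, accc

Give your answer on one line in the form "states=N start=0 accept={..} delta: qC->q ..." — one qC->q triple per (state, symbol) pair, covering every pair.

State merging on the prefix tree: take the shortest (then alphabetical) example prefix whose next move is undefined and point that move at state 0, else 1, else 2, ...; a target is out if some Accept/Reject pair would then sit in one state with the same input left (inseparable). If every existing state is out, open a new one.
a: 0a undefined. 0a->0: no, b/ab meet in 0 with "b" left. Open state 1: 0a->1.
b: 0b undefined. 0b->0: no, cb/bcb meet in 0 with "cb" left. 0b->1: no, b/a meet in 1. Open state 2: 0b->2.
c: 0c undefined. 0c->0: ok.
aa: 1a undefined. 1a->0: ok.
ab: 1b undefined. 1b->0: ok.
ac: 1c undefined. 1c->0: ok.
ba: 2a undefined. 2a->0: ok.
bb: 2b undefined. 2b->0: no, bb/cba meet in 0. 2b->1: no, bb/a meet in 1. 2b->2: ok.
bc: 2c undefined. 2c->0: no, b/bcb meet in 2. 2c->1: ok.
All examples now run through 3 states with every (state, symbol) defined. Accept strings end in {2}, Reject strings end in {0,1}; accept={2}.

states=3 start=0 accept={2} delta: 0a->1 0b->2 0c->0 1a->0 1b->0 1c->0 2a->0 2b->2 2c->1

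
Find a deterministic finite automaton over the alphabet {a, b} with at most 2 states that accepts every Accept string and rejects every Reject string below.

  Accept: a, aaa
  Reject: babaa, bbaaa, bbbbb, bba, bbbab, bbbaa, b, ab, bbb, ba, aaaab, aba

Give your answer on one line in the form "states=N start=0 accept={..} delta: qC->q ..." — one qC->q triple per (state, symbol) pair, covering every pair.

Fold the examples into a partial DFA from state 0: repeatedly fix the first undefined (state, symbol) met by the shortest-then-alphabetical prefix, trying targets in increasing order and rejecting any under which an Accept and a Reject string meet in one state with the same remainder; add a state when all current targets are rejected. Accepting states are where Accept strings end.
a: 0a undefined. 0a->0: ok.
b: 0b undefined. 0b->0: no, a/babaa meet in 0. Open state 1: 0b->1.
ba: 1a undefined. 1a->0: no, a/babaa meet in 0. 1a->1: ok.
bb: 1b undefined. 1b->0: no, a/babaa meet in 0. 1b->1: ok.
All examples now run through 2 states with every (state, symbol) defined. Accept strings end in {0}, Reject strings end in {1}; accept={0}.

states=2 start=0 accept={0} delta: 0a->0 0b->1 1a->1 1b->1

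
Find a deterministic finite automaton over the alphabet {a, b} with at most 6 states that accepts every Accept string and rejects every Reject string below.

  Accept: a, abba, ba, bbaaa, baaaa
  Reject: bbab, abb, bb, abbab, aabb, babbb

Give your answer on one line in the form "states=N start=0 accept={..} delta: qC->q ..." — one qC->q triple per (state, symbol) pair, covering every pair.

State merging on the prefix tree: take the shortest (then alphabetical) example prefix whose next move is undefined and point that move at state 0, else 1, else 2, ...; a target is out if some Accept/Reject pair would then sit in one state with the same input left (inseparable). If every existing state is out, open a new one.
a: 0a undefined. 0a->0: ok.
b: 0b undefined. 0b->0: no, a/bbab meet in 0. Open state 1: 0b->1.
ba: 1a undefined. 1a->0: ok.
bb: 1b undefined. 1b->0: no, a/abb meet in 0. 1b->1: ok.
All examples now run through 2 states with every (state, symbol) defined. Accept strings end in {0}, Reject strings end in {1}; accept={0}.

states=2 start=0 accept={0} delta: 0a->0 0b->1 1a->0 1b->1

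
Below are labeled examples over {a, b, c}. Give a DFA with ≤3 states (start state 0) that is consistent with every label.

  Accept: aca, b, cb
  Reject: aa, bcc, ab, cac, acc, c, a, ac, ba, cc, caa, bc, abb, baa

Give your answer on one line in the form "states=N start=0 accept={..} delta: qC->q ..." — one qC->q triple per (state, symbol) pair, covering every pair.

Grow the machine one transition at a time. Run the examples from 0; the earliest place one falls off (shortest prefix, ties alphabetical) gets sent to the lowest-numbered state that keeps every Accept/Reject pair distinguishable — a pair clashes when both reach the same state with identical unread suffix — and to a fresh state only if none does.
a: 0a undefined. 0a->0: no, b/ab meet in 0 with "b" left. Open state 1: 0a->1.
b: 0b undefined. 0b->0: ok.
c: 0c undefined. 0c->0: no, b/bcc meet in 0. 0c->1: no, cb/ab meet in 1 with "b" left. Open state 2: 0c->2.
aa: 1a undefined. 1a->0: no, b/aa meet in 0. 1a->1: ok.
ab: 1b undefined. 1b->0: no, b/ab meet in 0. 1b->1: ok.
ac: 1c undefined. 1c->0: no, aca/aa meet in 1. 1c->1: no, aca/aa meet in 1. 1c->2: ok.
ca: 2a undefined. 2a->0: ok.
cb: 2b undefined. 2b->0: ok.
cc: 2c undefined. 2c->0: no, aca/bcc meet in 0. 2c->1: ok.
All examples now run through 3 states with every (state, symbol) defined. Accept strings end in {0}, Reject strings end in {1,2}; accept={0}.

states=3 start=0 accept={0} delta: 0a->1 0b->0 0c->2 1a->1 1b->1 1c->2 2a->0 2b->0 2c->1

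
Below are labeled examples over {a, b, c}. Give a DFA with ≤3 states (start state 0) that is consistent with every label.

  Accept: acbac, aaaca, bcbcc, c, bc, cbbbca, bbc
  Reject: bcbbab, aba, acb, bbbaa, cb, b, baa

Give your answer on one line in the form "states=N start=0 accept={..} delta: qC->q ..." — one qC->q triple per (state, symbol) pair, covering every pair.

State merging on the prefix tree: take the shortest (then alphabetical) example prefix whose next move is undefined and point that move at state 0, else 1, else 2, ...; a target is out if some Accept/Reject pair would then sit in one state with the same input left (inseparable). If every existing state is out, open a new one.
a: 0a undefined. 0a->0: ok.
b: 0b undefined. 0b->0: ok.
c: 0c undefined. 0c->0: no, acbac/bcbbab meet in 0. Open state 1: 0c->1.
cb: 1b undefined. 1b->0: ok.
aaaca: 1a undefined. 1a->0: no, aaaca/bcbbab meet in 0. 1a->1: ok.
bcbcc: 1c undefined. 1c->0: no, bcbcc/bcbbab meet in 0. 1c->1: ok.
All examples now run through 2 states with every (state, symbol) defined. Accept strings end in {1}, Reject strings end in {0}; accept={1}.

states=2 start=0 accept={1} delta: 0a->0 0b->0 0c->1 1a->1 1b->0 1c->1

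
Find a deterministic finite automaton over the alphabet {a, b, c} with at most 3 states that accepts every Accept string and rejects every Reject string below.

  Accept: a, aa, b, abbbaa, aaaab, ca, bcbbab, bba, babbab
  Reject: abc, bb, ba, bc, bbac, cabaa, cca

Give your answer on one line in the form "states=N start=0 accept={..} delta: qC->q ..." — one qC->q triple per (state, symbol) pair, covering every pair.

State merging on the prefix tree: take the shortest (then alphabetical) example prefix whose next move is undefined and point that move at state 0, else 1, else 2, ...; a target is out if some Accept/Reject pair would then sit in one state with the same input left (inseparable). If every existing state is out, open a new one.
a: 0a undefined. 0a->0: ok.
b: 0b undefined. 0b->0: no, a/bb meet in 0. Open state 1: 0b->1.
c: 0c undefined. 0c->0: no, a/cca meet in 0. 0c->1: no, ca/ba meet in 1 with "a" left. Open state 2: 0c->2.
ba: 1a undefined. 1a->0: no, a/ba meet in 0. 1a->1: no, b/ba meet in 1. 1a->2: ok.
bb: 1b undefined. 1b->0: no, a/bb meet in 0. 1b->1: no, b/bb meet in 1. 1b->2: ok.
bc: 1c undefined. 1c->0: no, a/abc meet in 0. 1c->1: no, b/abc meet in 1. 1c->2: ok.
ca: 2a undefined. 2a->0: no, a/cabaa meet in 0. 2a->1: ok.
cc: 2c undefined. 2c->0: no, a/cca meet in 0. 2c->1: ok.
bab: 2b undefined. 2b->0: ok.
All examples now run through 3 states with every (state, symbol) defined. Accept strings end in {0,1}, Reject strings end in {2}; accept={0,1}.

states=3 start=0 accept={0,1} delta: 0a->0 0b->1 0c->2 1a->2 1b->2 1c->2 2a->1 2b->0 2c->1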